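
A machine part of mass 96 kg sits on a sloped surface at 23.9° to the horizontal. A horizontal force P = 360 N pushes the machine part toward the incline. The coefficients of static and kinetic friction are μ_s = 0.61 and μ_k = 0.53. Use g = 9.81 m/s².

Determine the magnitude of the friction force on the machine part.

f ≈ 52.4 N (up the incline)

The horizontal push has a component P sin θ into the surface, so N = m g cos θ + P sin θ = 861 + 145.9 = 1007 N.
Along the incline, the net driving force (taking up-slope positive) is P cos θ − m g sin θ = 329.1 − 381.5 = -52.41 N, so equilibrium requires friction f = 52.41 N (up-slope).
Maximum static friction: μ_s N = 0.61 × 1007 = 614.2 N.
Since 52.41 N is within the 614.2 N limit, the machine part stays put and friction is exactly 52.4 N.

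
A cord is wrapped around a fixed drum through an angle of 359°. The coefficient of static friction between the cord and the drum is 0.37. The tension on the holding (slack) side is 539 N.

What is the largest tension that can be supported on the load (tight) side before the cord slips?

T_max ≈ 5480 N

At impending slip the capstan equation gives T₂/T₁ = e^{μβ} with β in radians.
β = 359° × π/180 = 6.266 rad.
e^{μβ} = e^{0.37×6.266} = 10.16.
T₂ = T₁ · e^{μβ} = 539 × 10.16 = 5480 N.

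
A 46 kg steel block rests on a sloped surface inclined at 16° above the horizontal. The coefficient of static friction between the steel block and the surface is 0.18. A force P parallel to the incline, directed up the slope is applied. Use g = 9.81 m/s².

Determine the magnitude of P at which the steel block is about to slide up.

At impending motion up the slope, friction acts down-slope at its limit: f = μ_s N.
P is parallel to the surface, so N = m g cos θ = 434 N.
Along the incline: P = m g sin θ + μ_s N = 124 + 0.18×434 = 202 N.

P ≈ 202 N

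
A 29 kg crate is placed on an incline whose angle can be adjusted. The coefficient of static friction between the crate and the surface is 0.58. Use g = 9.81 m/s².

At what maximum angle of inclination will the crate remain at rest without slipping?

At the slip threshold, m g sin θ = μ_s · m g cos θ, so tan θ = μ_s.
θ_max = arctan(0.58) = 30.1°.

θ_max ≈ 30.1°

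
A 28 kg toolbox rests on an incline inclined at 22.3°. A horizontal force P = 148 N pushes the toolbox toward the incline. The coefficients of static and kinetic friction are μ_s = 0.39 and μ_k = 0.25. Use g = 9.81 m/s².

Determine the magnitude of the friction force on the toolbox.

f ≈ 32.7 N (down the incline)

Normal direction: N = m g cos θ + P sin θ = 310.3 N.
Along the incline, the net driving force (taking up-slope positive) is P cos θ − m g sin θ = 136.9 − 104.2 = 32.7 N, so equilibrium requires friction f = -32.7 N (down-slope).
The limit of static friction is μ_s N = 121 N.
Since 32.7 N is within the 121 N limit, the toolbox stays put and friction is exactly 32.7 N.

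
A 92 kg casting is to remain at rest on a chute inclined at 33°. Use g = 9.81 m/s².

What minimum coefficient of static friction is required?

At the slip threshold m g sin θ = μ_s m g cos θ, so μ_s,min = tan θ.
μ_s,min = tan 33° = 0.649.

μ_s,min ≈ 0.649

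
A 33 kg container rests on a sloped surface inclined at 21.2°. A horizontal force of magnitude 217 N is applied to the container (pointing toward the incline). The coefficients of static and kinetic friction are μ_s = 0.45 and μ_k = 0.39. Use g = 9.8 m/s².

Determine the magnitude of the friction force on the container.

Resolve perpendicular to the incline: N = m g cos θ + P sin θ = 33×9.8×cos 21.2° + 217×sin 21.2° = 380 N.
Along the incline, the net driving force (taking up-slope positive) is P cos θ − m g sin θ = 202.3 − 116.9 = 85.36 N, so equilibrium requires friction f = -85.36 N (down-slope).
The limit of static friction is μ_s N = 171 N.
|f_req| = 85.36 ≤ 171 N → the container is in equilibrium; friction equals the required value.

f ≈ 85.4 N (down the incline)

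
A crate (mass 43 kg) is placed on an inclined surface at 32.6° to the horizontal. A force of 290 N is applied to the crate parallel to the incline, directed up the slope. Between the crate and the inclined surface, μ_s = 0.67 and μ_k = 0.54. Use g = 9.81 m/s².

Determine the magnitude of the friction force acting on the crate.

f ≈ 62.7 N (down the incline)

Perpendicular to the surface, N = m g cos θ = 43·9.81·cos 32.6° = 355.4 N.
For equilibrium along the incline the friction force must supply f = m g sin θ − P = 227.3 − 290 = -62.73 N (positive meaning up-slope).
Maximum static friction available: μ_s N = 0.67 × 355.4 = 238.1 N.
Since |-62.73| ≤ 238.1 N, no slip — friction simply equals what equilibrium demands.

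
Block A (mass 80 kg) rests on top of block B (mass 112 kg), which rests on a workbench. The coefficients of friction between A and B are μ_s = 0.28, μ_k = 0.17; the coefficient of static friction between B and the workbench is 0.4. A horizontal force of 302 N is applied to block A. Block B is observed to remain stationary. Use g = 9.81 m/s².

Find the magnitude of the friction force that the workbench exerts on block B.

f ≈ 133 N

Normal force at the A–B interface: N₁ = m_A g = 784.8 N.
Maximum static friction on A from B: μ_s N₁ = 0.28×784.8 = 219.7 N.
P = 302 N exceeds that limit, so A slips over B and the interface friction becomes kinetic: f₁ = μ_k N₁ = 0.17×784.8 = 133 N.
By Newton's third law B feels 133 N forward from A. With B stationary, the floor's static friction on B balances it: f₂ = 133 N (well within μ_s(m_A+m_B)g = 753.4 N).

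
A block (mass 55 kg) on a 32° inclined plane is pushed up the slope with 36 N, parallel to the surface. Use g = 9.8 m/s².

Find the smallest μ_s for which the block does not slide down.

μ_s,min ≈ 0.546

N = m g cos θ = 457.1 N.
Friction must make up the shortfall along the incline: f = m g sin θ − P = 285.6 − 36 = 249.6 N.
At the threshold f = μ_s N, so μ_s,min = 249.6/457.1 = 0.546.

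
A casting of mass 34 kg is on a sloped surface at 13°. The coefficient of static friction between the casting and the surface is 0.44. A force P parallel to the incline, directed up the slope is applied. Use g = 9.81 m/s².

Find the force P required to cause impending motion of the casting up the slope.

At impending motion up the slope, friction acts down-slope at its limit: f = μ_s N.
P is parallel to the surface, so N = m g cos θ = 325 N.
Along the incline: P = m g sin θ + μ_s N = 75 + 0.44×325 = 218 N.

P ≈ 218 N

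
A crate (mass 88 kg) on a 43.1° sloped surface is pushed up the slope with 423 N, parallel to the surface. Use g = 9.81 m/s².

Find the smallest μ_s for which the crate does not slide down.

μ_s,min ≈ 0.265

N = m g cos θ = 630.3 N.
Friction must make up the shortfall along the incline: f = m g sin θ − P = 589.9 − 423 = 166.9 N.
At the threshold f = μ_s N, so μ_s,min = 166.9/630.3 = 0.265.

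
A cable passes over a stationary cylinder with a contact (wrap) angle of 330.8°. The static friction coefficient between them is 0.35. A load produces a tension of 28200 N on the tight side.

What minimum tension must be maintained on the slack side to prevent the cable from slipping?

Capstan equation at impending slip: T_tight/T_slack = e^{μβ}.
β = 330.8° = 5.774 rad; e^{μβ} = e^{0.35×5.774} = 7.544.
T_slack = T_tight / e^{μβ} = 28200 / 7.544 = 3740 N.

T_min ≈ 3740 N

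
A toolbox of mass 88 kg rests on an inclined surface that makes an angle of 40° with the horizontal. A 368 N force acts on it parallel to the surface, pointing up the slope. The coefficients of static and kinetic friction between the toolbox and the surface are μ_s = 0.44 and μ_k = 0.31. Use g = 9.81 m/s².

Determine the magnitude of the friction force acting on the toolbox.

The normal reaction is N = m g cos θ = 661.3 N.
The friction needed for equilibrium is m g sin θ − P = 554.9 − 368 = 186.9 N, measured positive up-slope.
The static-friction ceiling is μ_s N = 0.44 × 661.3 = 291 N.
Since |186.9| ≤ 291 N, no slip — friction simply equals what equilibrium demands.

f ≈ 187 N (up the incline)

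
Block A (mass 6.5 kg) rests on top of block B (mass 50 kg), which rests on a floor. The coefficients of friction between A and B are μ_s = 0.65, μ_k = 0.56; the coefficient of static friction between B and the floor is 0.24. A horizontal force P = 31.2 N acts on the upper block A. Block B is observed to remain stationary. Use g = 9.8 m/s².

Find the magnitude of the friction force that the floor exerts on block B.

f ≈ 31.2 N

Between the blocks, N₁ = m_A g = 63.7 N.
Maximum static friction on A from B: μ_s N₁ = 0.65×63.7 = 41.41 N.
P = 31.2 N is within that limit, so A and B move together (both at rest); the A–B friction is simply f₁ = P = 31.2 N.
B experiences an equal 31.2 N forward from A (third law). B is in equilibrium, so the floor supplies f₂ = 31.2 N of static friction (limit μ_s(m_A+m_B)g = 132.9 N, not exceeded).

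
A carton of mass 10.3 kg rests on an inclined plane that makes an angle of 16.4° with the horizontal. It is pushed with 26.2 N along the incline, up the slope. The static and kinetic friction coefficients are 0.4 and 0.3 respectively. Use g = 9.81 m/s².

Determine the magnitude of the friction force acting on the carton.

f ≈ 2.33 N (up the incline)

The normal reaction is N = m g cos θ = 96.93 N.
Parallel to the incline, ΣF = 0 gives f = m g sin θ − P = 28.53 − 26.2 = 2.329 N (up-slope positive).
Maximum static friction available: μ_s N = 0.4 × 96.93 = 38.77 N.
Since |2.329| ≤ 38.77 N, no slip — friction simply equals what equilibrium demands.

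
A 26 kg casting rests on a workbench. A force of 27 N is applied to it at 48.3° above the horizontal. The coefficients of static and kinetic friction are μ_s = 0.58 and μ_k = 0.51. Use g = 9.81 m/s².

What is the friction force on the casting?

f ≈ 18 N

N = m g − P sin α = 255.1 − 27×sin 48.3° = 234.9 N.
Horizontally, friction must balance P cos α = 17.96 N.
The static-friction limit is μ_s N = 136.2 N.
Since 17.96 N does not exceed the limit, the casting stays at rest and f = 18 N.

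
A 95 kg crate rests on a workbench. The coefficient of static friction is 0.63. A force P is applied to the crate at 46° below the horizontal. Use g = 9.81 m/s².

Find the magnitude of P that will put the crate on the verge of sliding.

N = m g + P sin α (the push presses the crate into the workbench).
At impending slip, P cos α = μ_s N = μ_s (m g + P sin α).
Solving: P (cos α − μ_s sin α) = μ_s m g → P = 0.63×932/(cos 46° − 0.63 sin 46°) = 587/0.2415 = 2430 N.

P ≈ 2430 N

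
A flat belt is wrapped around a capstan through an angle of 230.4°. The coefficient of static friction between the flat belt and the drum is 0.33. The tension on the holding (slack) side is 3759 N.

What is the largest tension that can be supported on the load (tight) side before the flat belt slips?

At impending slip the capstan equation gives T₂/T₁ = e^{μβ} with β in radians.
β = 230.4° × π/180 = 4.021 rad.
e^{μβ} = e^{0.33×4.021} = 3.77.
T₂ = T₁ · e^{μβ} = 3759 × 3.77 = 14200 N.

T_max ≈ 14200 N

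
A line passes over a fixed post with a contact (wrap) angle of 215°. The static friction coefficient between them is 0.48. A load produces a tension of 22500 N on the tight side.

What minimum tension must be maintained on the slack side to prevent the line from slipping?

Capstan equation at impending slip: T_tight/T_slack = e^{μβ}.
β = 215° = 3.752 rad; e^{μβ} = e^{0.48×3.752} = 6.057.
T_slack = T_tight / e^{μβ} = 22500 / 6.057 = 3710 N.

T_min ≈ 3710 N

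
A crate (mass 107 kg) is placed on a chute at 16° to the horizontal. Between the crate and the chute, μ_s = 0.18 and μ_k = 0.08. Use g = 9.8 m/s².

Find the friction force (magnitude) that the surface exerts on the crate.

The normal reaction is N = m g cos θ = 1008 N.
For equilibrium along the incline, friction must balance the weight component: f = m g sin θ = 289 N up the slope.
Maximum static friction available: μ_s N = 0.18 × 1008 = 181.4 N.
Since |289| > 181.4 N, static friction cannot hold it; the crate slides down the incline and kinetic friction applies: f = μ_k N = 0.08 × 1008 = 80.6 N.

f ≈ 80.6 N (up the incline)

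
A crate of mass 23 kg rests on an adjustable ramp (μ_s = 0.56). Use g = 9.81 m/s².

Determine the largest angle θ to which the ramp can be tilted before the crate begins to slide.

θ_max ≈ 29.2°

At the slip threshold, m g sin θ = μ_s · m g cos θ, so tan θ = μ_s.
θ_max = arctan(0.56) = 29.2°.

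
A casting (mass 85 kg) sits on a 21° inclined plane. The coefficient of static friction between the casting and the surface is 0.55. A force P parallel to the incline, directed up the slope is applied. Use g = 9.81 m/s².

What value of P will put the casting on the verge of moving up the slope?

At impending motion up the slope, friction acts down-slope at its limit: f = μ_s N.
P is parallel to the surface, so N = m g cos θ = 778 N.
Along the incline: P = m g sin θ + μ_s N = 299 + 0.55×778 = 727 N.

P ≈ 727 N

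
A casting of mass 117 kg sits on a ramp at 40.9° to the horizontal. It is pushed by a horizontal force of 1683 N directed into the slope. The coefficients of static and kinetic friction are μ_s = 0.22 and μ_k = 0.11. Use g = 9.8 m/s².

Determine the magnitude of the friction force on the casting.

Resolve perpendicular to the incline: N = m g cos θ + P sin θ = 117×9.8×cos 40.9° + 1683×sin 40.9° = 1969 N.
Parallel to the incline: P cos θ − m g sin θ = 1272 − 750.7 = 521.4 N; the friction needed to balance this is 521.4 N acting down the slope.
The limit of static friction is μ_s N = 433.1 N.
|f_req| = 521.4 > 433.1 N → the casting slides up the incline; f = μ_k N = 0.11 × 1969 = 217 N.

f ≈ 217 N (down the incline)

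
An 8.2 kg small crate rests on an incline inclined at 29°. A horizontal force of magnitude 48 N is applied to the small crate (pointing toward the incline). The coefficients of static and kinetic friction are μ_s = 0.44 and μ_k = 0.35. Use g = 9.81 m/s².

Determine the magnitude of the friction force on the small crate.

f ≈ 2.98 N (down the incline)

Normal direction: N = m g cos θ + P sin θ = 93.63 N.
Along the incline, the net driving force (taking up-slope positive) is P cos θ − m g sin θ = 41.98 − 39 = 2.983 N, so equilibrium requires friction f = -2.983 N (down-slope).
The limit of static friction is μ_s N = 41.2 N.
Since 2.983 N is within the 41.2 N limit, the small crate stays put and friction is exactly 2.98 N.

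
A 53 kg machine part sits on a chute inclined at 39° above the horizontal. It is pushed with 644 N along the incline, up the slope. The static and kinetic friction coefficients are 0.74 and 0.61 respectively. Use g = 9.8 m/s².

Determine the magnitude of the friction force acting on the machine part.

f ≈ 246 N (down the incline)

The normal reaction is N = m g cos θ = 403.6 N.
Parallel to the incline, ΣF = 0 gives f = m g sin θ − P = 326.9 − 644 = -317.1 N (up-slope positive).
Maximum static friction available: μ_s N = 0.74 × 403.6 = 298.7 N.
|-317.1| exceeds 298.7 N, so the machine part slips up-slope; friction is kinetic, f = μ_k N = 0.61×403.6 = 246 N.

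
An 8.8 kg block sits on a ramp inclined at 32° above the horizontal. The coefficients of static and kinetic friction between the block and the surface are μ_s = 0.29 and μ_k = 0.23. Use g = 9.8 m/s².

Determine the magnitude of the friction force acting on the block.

f ≈ 16.8 N (up the incline)

The normal reaction is N = m g cos θ = 73.14 N.
For equilibrium along the incline, friction must balance the weight component: f = m g sin θ = 45.7 N up the slope.
Static friction can supply at most μ_s N = 21.21 N.
Since |45.7| > 21.21 N, static friction cannot hold it; the block slides down the incline and kinetic friction applies: f = μ_k N = 0.23 × 73.14 = 16.8 N.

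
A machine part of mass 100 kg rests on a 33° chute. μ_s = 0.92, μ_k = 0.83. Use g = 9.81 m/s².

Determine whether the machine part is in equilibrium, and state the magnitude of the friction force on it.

f ≈ 534 N

N = m g cos θ = 823 N.
Down-slope weight component: m g sin θ = 534 N.
μ_s N = 757 N.
534 ≤ 757 N, so it stays put; friction = 534 N.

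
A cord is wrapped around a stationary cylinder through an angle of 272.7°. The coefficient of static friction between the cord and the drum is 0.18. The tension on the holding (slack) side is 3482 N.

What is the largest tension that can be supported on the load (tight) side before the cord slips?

At impending slip the capstan equation gives T₂/T₁ = e^{μβ} with β in radians.
β = 272.7° × π/180 = 4.76 rad.
e^{μβ} = e^{0.18×4.76} = 2.355.
T₂ = T₁ · e^{μβ} = 3482 × 2.355 = 8200 N.

T_max ≈ 8200 N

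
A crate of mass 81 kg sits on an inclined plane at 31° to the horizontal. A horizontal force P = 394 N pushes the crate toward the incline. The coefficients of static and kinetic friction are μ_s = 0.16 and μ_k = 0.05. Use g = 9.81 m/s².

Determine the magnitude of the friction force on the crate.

f ≈ 71.5 N (up the incline)

The horizontal push has a component P sin θ into the surface, so N = m g cos θ + P sin θ = 681.1 + 202.9 = 884 N.
Along the incline, the net driving force (taking up-slope positive) is P cos θ − m g sin θ = 337.7 − 409.3 = -71.53 N, so equilibrium requires friction f = 71.53 N (up-slope).
Maximum static friction: μ_s N = 0.16 × 884 = 141.4 N.
Since 71.53 N is within the 141.4 N limit, the crate stays put and friction is exactly 71.5 N.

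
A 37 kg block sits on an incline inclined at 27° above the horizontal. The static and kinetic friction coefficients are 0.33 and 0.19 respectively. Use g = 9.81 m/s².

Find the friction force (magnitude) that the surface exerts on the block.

Normal force: N = m g cos θ = 37 × 9.81 × cos 27° = 323.4 N.
For equilibrium along the incline, friction must balance the weight component: f = m g sin θ = 164.8 N up the slope.
The static-friction ceiling is μ_s N = 0.33 × 323.4 = 106.7 N.
|164.8| exceeds 106.7 N, so the block slips down-slope; friction is kinetic, f = μ_k N = 0.19×323.4 = 61.4 N.

f ≈ 61.4 N (up the incline)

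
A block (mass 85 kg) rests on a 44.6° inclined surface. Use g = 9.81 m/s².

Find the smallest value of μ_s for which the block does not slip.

At the slip threshold m g sin θ = μ_s m g cos θ, so μ_s,min = tan θ.
μ_s,min = tan 44.6° = 0.986.

μ_s,min ≈ 0.986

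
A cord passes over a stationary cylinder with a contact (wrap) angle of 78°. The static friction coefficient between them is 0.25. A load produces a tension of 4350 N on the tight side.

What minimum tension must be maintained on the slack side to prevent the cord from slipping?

Capstan equation at impending slip: T_tight/T_slack = e^{μβ}.
β = 78° = 1.361 rad; e^{μβ} = e^{0.25×1.361} = 1.405.
T_slack = T_tight / e^{μβ} = 4350 / 1.405 = 3100 N.

T_min ≈ 3100 N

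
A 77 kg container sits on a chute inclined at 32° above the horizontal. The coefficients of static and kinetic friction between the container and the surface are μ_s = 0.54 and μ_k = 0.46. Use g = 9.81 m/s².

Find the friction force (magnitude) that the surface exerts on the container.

Normal force: N = m g cos θ = 77 × 9.81 × cos 32° = 640.6 N.
For equilibrium along the incline, friction must balance the weight component: f = m g sin θ = 400.3 N up the slope.
Static friction can supply at most μ_s N = 345.9 N.
Since |400.3| > 345.9 N, static friction cannot hold it; the container slides down the incline and kinetic friction applies: f = μ_k N = 0.46 × 640.6 = 295 N.

f ≈ 295 N (up the incline)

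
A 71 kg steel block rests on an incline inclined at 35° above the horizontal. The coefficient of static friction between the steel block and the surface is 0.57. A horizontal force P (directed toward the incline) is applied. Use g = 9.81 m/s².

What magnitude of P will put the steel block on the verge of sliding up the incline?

P ≈ 1470 N

At impending motion up the slope, friction acts down-slope at its limit: f = μ_s N.
Perpendicular to the incline: N = m g cos θ + P sin θ.
Along the incline: P cos θ = m g sin θ + μ_s N = m g sin θ + μ_s (m g cos θ + P sin θ).
Solving, P (cos θ − μ_s sin θ) = m g (sin θ + μ_s cos θ), so P = 71×9.81×(sin 35° + 0.57 cos 35°)/(cos 35° − 0.57 sin 35°) = 697×1.04/0.4922 = 1470 N.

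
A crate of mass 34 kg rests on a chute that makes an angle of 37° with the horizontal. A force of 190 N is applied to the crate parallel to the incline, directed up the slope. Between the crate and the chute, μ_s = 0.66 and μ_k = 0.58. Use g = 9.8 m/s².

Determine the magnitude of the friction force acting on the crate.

f ≈ 10.5 N (up the incline)

Perpendicular to the surface, N = m g cos θ = 34·9.8·cos 37° = 266.1 N.
For equilibrium along the incline the friction force must supply f = m g sin θ − P = 200.5 − 190 = 10.52 N (positive meaning up-slope).
The static-friction ceiling is μ_s N = 0.66 × 266.1 = 175.6 N.
Since |10.52| ≤ 175.6 N, the crate remains in static equilibrium and friction takes exactly the required value.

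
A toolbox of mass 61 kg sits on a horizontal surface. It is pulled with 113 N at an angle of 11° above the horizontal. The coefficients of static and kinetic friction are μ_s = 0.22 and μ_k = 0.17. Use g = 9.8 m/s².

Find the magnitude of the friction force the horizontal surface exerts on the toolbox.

The vertical component of P reduces the normal force: N = m g − P sin α = 597.8 − 21.56 = 576.2 N.
Horizontally, friction must balance P cos α = 110.9 N.
μ_s N = 0.22 × 576.2 = 126.8 N.
110.9 ≤ 126.8 N → static; friction equals the required 111 N.

f ≈ 111 N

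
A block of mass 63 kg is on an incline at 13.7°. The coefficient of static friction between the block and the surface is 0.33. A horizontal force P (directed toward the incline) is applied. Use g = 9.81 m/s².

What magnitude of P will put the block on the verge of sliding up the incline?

P ≈ 386 N

At impending motion up the slope, friction acts down-slope at its limit: f = μ_s N.
Perpendicular to the incline: N = m g cos θ + P sin θ.
Along the incline: P cos θ = m g sin θ + μ_s N = m g sin θ + μ_s (m g cos θ + P sin θ).
Solving, P (cos θ − μ_s sin θ) = m g (sin θ + μ_s cos θ), so P = 63×9.81×(sin 13.7° + 0.33 cos 13.7°)/(cos 13.7° − 0.33 sin 13.7°) = 618×0.5574/0.8934 = 386 N.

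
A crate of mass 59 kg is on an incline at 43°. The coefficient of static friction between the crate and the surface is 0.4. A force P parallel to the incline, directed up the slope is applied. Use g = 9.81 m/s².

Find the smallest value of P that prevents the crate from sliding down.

P_min ≈ 225 N

The crate tends to slide down (tan θ > μ_s), so at the point of impending slip friction acts up-slope at its limit: f = μ_s N.
P is parallel to the surface, so N = m g cos θ = 423 N.
Along the incline: P + μ_s N = m g sin θ, so P = 395 − 0.4×423 = 225 N.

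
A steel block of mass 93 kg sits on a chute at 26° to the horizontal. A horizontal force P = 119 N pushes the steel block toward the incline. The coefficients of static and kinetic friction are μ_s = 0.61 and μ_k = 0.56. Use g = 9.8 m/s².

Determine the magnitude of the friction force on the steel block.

f ≈ 293 N (up the incline)

Normal direction: N = m g cos θ + P sin θ = 871.3 N.
Parallel to the incline: P cos θ − m g sin θ = 107 − 399.5 = -292.6 N; the friction needed to balance this is 292.6 N acting up the slope.
The limit of static friction is μ_s N = 531.5 N.
|f_req| = 292.6 ≤ 531.5 N → the steel block is in equilibrium; friction equals the required value.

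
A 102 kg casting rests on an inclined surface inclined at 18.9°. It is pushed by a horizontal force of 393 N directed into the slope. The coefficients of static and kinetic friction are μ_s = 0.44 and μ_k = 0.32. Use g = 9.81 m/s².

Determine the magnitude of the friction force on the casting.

f ≈ 47.7 N (down the incline)

Normal direction: N = m g cos θ + P sin θ = 1074 N.
Parallel to the incline: P cos θ − m g sin θ = 371.8 − 324.1 = 47.69 N; the friction needed to balance this is 47.69 N acting down the slope.
The limit of static friction is μ_s N = 472.5 N.
|f_req| = 47.69 ≤ 472.5 N → the casting is in equilibrium; friction equals the required value.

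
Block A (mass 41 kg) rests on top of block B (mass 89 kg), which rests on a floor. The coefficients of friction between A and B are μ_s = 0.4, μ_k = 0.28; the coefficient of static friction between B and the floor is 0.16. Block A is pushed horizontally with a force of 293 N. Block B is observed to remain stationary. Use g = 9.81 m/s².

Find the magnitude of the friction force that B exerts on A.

f ≈ 113 N

Between the blocks, N₁ = m_A g = 402.2 N.
Maximum static friction on A from B: μ_s N₁ = 0.4×402.2 = 160.9 N.
Since P = 293 N > 160.9 N, A slides on B; the A–B friction is kinetic: f₁ = μ_k N₁ = 0.28×402.2 = 113 N.
B experiences an equal 113 N forward from A (third law). B is in equilibrium, so the floor supplies f₂ = 113 N of static friction (limit μ_s(m_A+m_B)g = 204 N, not exceeded).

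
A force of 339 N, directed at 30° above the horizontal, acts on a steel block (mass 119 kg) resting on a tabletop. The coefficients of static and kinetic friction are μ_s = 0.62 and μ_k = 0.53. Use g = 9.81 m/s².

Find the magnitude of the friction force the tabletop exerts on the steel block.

Vertical equilibrium gives N = m g − P sin α = 997.9 N.
For equilibrium, f = P cos α = 339×cos 30° = 293.6 N.
The static-friction limit is μ_s N = 618.7 N.
Since 293.6 N does not exceed the limit, the steel block stays at rest and f = 294 N.

f ≈ 294 N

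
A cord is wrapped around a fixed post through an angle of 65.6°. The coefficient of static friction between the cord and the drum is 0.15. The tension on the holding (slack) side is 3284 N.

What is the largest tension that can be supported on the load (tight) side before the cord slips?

T_max ≈ 3900 N

At impending slip the capstan equation gives T₂/T₁ = e^{μβ} with β in radians.
β = 65.6° × π/180 = 1.145 rad.
e^{μβ} = e^{0.15×1.145} = 1.187.
T₂ = T₁ · e^{μβ} = 3284 × 1.187 = 3900 N.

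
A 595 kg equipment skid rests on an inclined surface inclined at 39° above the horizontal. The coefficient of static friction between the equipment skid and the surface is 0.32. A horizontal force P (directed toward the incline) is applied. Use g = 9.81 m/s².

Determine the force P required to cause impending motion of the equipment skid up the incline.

P ≈ 8900 N

At impending motion up the slope, friction acts down-slope at its limit: f = μ_s N.
Perpendicular to the incline: N = m g cos θ + P sin θ.
Along the incline: P cos θ = m g sin θ + μ_s N = m g sin θ + μ_s (m g cos θ + P sin θ).
Solving, P (cos θ − μ_s sin θ) = m g (sin θ + μ_s cos θ), so P = 595×9.81×(sin 39° + 0.32 cos 39°)/(cos 39° − 0.32 sin 39°) = 5840×0.878/0.5758 = 8900 N.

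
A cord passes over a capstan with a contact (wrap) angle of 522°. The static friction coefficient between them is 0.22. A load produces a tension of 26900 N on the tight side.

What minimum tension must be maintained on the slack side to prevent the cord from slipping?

T_min ≈ 3620 N

Capstan equation at impending slip: T_tight/T_slack = e^{μβ}.
β = 522° = 9.111 rad; e^{μβ} = e^{0.22×9.111} = 7.421.
T_slack = T_tight / e^{μβ} = 26900 / 7.421 = 3620 N.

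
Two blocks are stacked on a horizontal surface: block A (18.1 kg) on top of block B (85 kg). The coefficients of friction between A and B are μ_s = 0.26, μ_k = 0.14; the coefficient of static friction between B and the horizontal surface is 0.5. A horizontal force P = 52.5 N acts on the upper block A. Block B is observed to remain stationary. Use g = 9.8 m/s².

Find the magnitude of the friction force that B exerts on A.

f ≈ 24.8 N

Normal force at the A–B interface: N₁ = m_A g = 177.4 N.
Maximum static friction on A from B: μ_s N₁ = 0.26×177.4 = 46.12 N.
P = 52.5 N exceeds that limit, so A slips over B and the interface friction becomes kinetic: f₁ = μ_k N₁ = 0.14×177.4 = 24.8 N.
B experiences an equal 24.8 N forward from A (third law). B is in equilibrium, so the floor supplies f₂ = 24.8 N of static friction (limit μ_s(m_A+m_B)g = 505.2 N, not exceeded).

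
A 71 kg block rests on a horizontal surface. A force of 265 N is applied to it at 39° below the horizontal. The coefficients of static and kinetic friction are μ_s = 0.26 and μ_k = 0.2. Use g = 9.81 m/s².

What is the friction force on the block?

f ≈ 206 N

The vertical component of P adds to the normal force: N = m g + P sin α = 696.5 + 166.8 = 863.3 N.
The horizontal driving force is P cos α = 205.9 N, so equilibrium needs friction f = 205.9 N.
μ_s N = 0.26 × 863.3 = 224.5 N.
205.9 ≤ 224.5 N → static; friction equals the required 206 N.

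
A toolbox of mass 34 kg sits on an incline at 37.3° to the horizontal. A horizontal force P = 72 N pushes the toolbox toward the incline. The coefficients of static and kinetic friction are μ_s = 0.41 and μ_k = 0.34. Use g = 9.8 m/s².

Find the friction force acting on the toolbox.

The horizontal push has a component P sin θ into the surface, so N = m g cos θ + P sin θ = 265.1 + 43.63 = 308.7 N.
Parallel to the incline: P cos θ − m g sin θ = 57.27 − 201.9 = -144.6 N; the friction needed to balance this is 144.6 N acting up the slope.
The limit of static friction is μ_s N = 126.6 N.
|f_req| = 144.6 > 126.6 N → the toolbox slides down the incline; f = μ_k N = 0.34 × 308.7 = 105 N.

f ≈ 105 N (up the incline)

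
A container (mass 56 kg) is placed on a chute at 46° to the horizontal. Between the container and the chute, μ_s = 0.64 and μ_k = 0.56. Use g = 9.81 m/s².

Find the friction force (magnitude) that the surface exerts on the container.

f ≈ 214 N (up the incline)

Normal force: N = m g cos θ = 56 × 9.81 × cos 46° = 381.6 N.
For equilibrium along the incline, friction must balance the weight component: f = m g sin θ = 395.2 N up the slope.
Static friction can supply at most μ_s N = 244.2 N.
Since |395.2| > 244.2 N, static friction cannot hold it; the container slides down the incline and kinetic friction applies: f = μ_k N = 0.56 × 381.6 = 214 N.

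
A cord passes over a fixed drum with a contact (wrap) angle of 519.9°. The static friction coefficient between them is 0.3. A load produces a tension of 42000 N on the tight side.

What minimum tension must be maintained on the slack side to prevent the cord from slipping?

Capstan equation at impending slip: T_tight/T_slack = e^{μβ}.
β = 519.9° = 9.074 rad; e^{μβ} = e^{0.3×9.074} = 15.21.
T_slack = T_tight / e^{μβ} = 42000 / 15.21 = 2760 N.

T_min ≈ 2760 N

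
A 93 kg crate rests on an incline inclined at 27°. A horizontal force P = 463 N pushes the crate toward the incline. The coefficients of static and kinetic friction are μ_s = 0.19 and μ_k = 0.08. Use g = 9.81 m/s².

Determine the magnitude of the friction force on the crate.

Resolve perpendicular to the incline: N = m g cos θ + P sin θ = 93×9.81×cos 27° + 463×sin 27° = 1023 N.
Parallel to the incline: P cos θ − m g sin θ = 412.5 − 414.2 = -1.653 N; the friction needed to balance this is 1.653 N acting up the slope.
Maximum static friction: μ_s N = 0.19 × 1023 = 194.4 N.
|f_req| = 1.653 ≤ 194.4 N → the crate is in equilibrium; friction equals the required value.

f ≈ 1.65 N (up the incline)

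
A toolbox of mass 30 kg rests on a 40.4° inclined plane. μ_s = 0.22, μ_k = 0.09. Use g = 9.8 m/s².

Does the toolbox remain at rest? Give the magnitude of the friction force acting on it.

f ≈ 20.2 N

N = m g cos θ = 224 N.
Down-slope weight component: m g sin θ = 191 N.
μ_s N = 49.3 N.
191 > 49.3 N, so it slides; kinetic friction f = μ_k N = 0.09×224 = 20.2 N.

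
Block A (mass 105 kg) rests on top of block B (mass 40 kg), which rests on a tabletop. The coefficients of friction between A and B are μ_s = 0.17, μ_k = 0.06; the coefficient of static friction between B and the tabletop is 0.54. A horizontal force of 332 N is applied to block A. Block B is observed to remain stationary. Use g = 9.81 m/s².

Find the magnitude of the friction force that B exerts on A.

Between the blocks, N₁ = m_A g = 1030 N.
Maximum static friction on A from B: μ_s N₁ = 0.17×1030 = 175.1 N.
P = 332 N exceeds that limit, so A slips over B and the interface friction becomes kinetic: f₁ = μ_k N₁ = 0.06×1030 = 61.8 N.
B experiences an equal 61.8 N forward from A (third law). B is in equilibrium, so the floor supplies f₂ = 61.8 N of static friction (limit μ_s(m_A+m_B)g = 768.1 N, not exceeded).

f ≈ 61.8 N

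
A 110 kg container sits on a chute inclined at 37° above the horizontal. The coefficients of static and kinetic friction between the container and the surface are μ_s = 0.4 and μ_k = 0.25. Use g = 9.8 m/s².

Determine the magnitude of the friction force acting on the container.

f ≈ 215 N (up the incline)

Perpendicular to the surface, N = m g cos θ = 110·9.8·cos 37° = 860.9 N.
Along the slope the weight component is m g sin θ = 648.8 N; friction must supply exactly this, acting up-slope.
Maximum static friction available: μ_s N = 0.4 × 860.9 = 344.4 N.
|648.8| exceeds 344.4 N, so the container slips down-slope; friction is kinetic, f = μ_k N = 0.25×860.9 = 215 N.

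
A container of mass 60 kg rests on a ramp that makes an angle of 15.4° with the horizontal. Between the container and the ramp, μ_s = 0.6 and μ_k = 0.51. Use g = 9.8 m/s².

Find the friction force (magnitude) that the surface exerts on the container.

Perpendicular to the surface, N = m g cos θ = 60·9.8·cos 15.4° = 566.9 N.
For equilibrium along the incline, friction must balance the weight component: f = m g sin θ = 156.1 N up the slope.
Static friction can supply at most μ_s N = 340.1 N.
Since |156.1| ≤ 340.1 N, the container remains in static equilibrium and friction takes exactly the required value.

f ≈ 156 N (up the incline)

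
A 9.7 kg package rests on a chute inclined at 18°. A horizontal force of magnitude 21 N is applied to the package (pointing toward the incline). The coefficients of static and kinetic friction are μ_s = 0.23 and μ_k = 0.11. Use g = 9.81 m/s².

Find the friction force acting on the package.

Resolve perpendicular to the incline: N = m g cos θ + P sin θ = 9.7×9.81×cos 18° + 21×sin 18° = 96.99 N.
Parallel to the incline: P cos θ − m g sin θ = 19.97 − 29.41 = -9.433 N; the friction needed to balance this is 9.433 N acting up the slope.
The limit of static friction is μ_s N = 22.31 N.
Since 9.433 N is within the 22.31 N limit, the package stays put and friction is exactly 9.43 N.

f ≈ 9.43 N (up the incline)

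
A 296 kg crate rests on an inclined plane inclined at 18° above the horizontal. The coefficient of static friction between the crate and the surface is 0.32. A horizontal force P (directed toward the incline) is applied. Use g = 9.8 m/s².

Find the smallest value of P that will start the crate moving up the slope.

At impending motion up the slope, friction acts down-slope at its limit: f = μ_s N.
Perpendicular to the incline: N = m g cos θ + P sin θ.
Along the incline: P cos θ = m g sin θ + μ_s N = m g sin θ + μ_s (m g cos θ + P sin θ).
Solving, P (cos θ − μ_s sin θ) = m g (sin θ + μ_s cos θ), so P = 296×9.8×(sin 18° + 0.32 cos 18°)/(cos 18° − 0.32 sin 18°) = 2900×0.6134/0.8522 = 2090 N.

P ≈ 2090 N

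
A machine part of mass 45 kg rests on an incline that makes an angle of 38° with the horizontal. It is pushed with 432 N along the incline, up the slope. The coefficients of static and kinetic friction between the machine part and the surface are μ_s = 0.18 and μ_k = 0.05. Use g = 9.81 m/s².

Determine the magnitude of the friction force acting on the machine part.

f ≈ 17.4 N (down the incline)

Normal force: N = m g cos θ = 45 × 9.81 × cos 38° = 347.9 N.
Parallel to the incline, ΣF = 0 gives f = m g sin θ − P = 271.8 − 432 = -160.2 N (up-slope positive).
Static friction can supply at most μ_s N = 62.62 N.
|-160.2| exceeds 62.62 N, so the machine part slips up-slope; friction is kinetic, f = μ_k N = 0.05×347.9 = 17.4 N.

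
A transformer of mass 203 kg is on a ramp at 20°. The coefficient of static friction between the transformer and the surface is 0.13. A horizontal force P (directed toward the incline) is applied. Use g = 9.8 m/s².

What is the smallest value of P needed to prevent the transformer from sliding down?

The transformer tends to slide down (tan θ > μ_s), so at the point of impending slip friction acts up-slope at its limit: f = μ_s N.
Perpendicular to the incline: N = m g cos θ + P sin θ.
Along the incline: P cos θ + μ_s N = m g sin θ, i.e. P cos θ + μ_s (m g cos θ + P sin θ) = m g sin θ.
Solving, P (cos θ + μ_s sin θ) = m g (sin θ − μ_s cos θ), so P = 1990×0.2199/0.9842 = 444 N.

P_min ≈ 444 N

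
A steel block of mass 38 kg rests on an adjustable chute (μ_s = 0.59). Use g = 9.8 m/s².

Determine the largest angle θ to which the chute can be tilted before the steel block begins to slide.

At the slip threshold, m g sin θ = μ_s · m g cos θ, so tan θ = μ_s.
θ_max = arctan(0.59) = 30.5°.

θ_max ≈ 30.5°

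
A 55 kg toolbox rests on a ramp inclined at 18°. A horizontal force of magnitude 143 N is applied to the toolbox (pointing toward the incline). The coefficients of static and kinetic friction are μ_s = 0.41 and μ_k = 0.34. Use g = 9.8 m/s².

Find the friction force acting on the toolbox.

f ≈ 30.6 N (up the incline)

Resolve perpendicular to the incline: N = m g cos θ + P sin θ = 55×9.8×cos 18° + 143×sin 18° = 556.8 N.
Parallel to the incline: P cos θ − m g sin θ = 136 − 166.6 = -30.56 N; the friction needed to balance this is 30.56 N acting up the slope.
The limit of static friction is μ_s N = 228.3 N.
Since 30.56 N is within the 228.3 N limit, the toolbox stays put and friction is exactly 30.6 N.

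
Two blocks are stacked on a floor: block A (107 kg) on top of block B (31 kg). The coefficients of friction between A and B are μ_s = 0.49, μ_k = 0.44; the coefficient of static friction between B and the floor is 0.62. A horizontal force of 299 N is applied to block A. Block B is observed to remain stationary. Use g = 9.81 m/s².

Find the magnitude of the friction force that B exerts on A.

Normal force at the A–B interface: N₁ = m_A g = 1050 N.
So the A–B interface can sustain at most μ_s N₁ = 514.3 N of static friction.
Since P = 299 N ≤ 514.3 N, A does not slip on B; friction on A equals P = 299 N.
By Newton's third law B feels 299 N forward from A. With B stationary, the floor's static friction on B balances it: f₂ = 299 N (well within μ_s(m_A+m_B)g = 839.3 N).

f ≈ 299 N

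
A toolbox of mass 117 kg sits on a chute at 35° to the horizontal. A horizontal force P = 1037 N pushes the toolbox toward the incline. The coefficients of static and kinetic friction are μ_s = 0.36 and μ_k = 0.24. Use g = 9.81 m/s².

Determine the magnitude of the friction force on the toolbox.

The horizontal push has a component P sin θ into the surface, so N = m g cos θ + P sin θ = 940.2 + 594.8 = 1535 N.
Parallel to the incline: P cos θ − m g sin θ = 849.5 − 658.3 = 191.1 N; the friction needed to balance this is 191.1 N acting down the slope.
Maximum static friction: μ_s N = 0.36 × 1535 = 552.6 N.
Since 191.1 N is within the 552.6 N limit, the toolbox stays put and friction is exactly 191 N.

f ≈ 191 N (down the incline)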